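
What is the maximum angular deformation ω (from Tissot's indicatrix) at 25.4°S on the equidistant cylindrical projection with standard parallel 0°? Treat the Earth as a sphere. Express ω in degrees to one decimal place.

In the plate carrée (x = Rλ, y = Rφ), meridians are true-scale (h = 1) and parallels are stretched by k = sec φ.
At 25.4°: h = 1.000, k = 1.107; principal scales a = 1.107, b = 1.000.
sin(ω/2) = (a − b)/(a + b) = 0.1070/2.107 = 0.05079, so ω = 2 arcsin(0.05079) ≈ 5.8°.

5.8°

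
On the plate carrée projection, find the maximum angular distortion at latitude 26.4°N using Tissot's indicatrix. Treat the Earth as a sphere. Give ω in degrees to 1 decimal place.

6.3°

For the equirectangular projection with φ₀ = 0 (plate carrée), h = 1 along meridians and k = sec φ along parallels.
At 26.4°: h = 1.000, k = 1.116; principal scales a = 1.116, b = 1.000.
sin(ω/2) = (a − b)/(a + b) = 0.1164/2.116 = 0.05501, so ω = 2 arcsin(0.05501) ≈ 6.3°.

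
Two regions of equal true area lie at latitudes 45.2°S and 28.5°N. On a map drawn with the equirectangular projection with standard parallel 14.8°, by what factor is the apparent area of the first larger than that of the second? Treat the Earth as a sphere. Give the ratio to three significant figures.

In the equirectangular projection with standard parallel φ₀ = 14.8° (x = Rλ cos φ₀, y = Rφ), meridians are true-scale (h = 1) and the parallel scale is k = cos φ₀ / cos φ.
Areal scale at 45.2°: h·k = 1.000 × 1.372 = 1.372.
Areal scale at 28.5°: h·k = 1.000 × 1.100 = 1.100.
Ratio = 1.372/1.100 ≈ 1.25.

1.25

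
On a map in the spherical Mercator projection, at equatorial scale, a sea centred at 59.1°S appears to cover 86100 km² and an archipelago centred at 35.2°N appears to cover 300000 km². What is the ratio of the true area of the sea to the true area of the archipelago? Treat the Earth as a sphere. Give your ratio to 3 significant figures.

On Mercator the areal scale is sec²φ, so true area = apparent × cos²φ.
True area of sea: 86100 × cos²(59.1°) = 86100 × 0.2637 = 22710 km².
True area of archipelago: 300000 × cos²(35.2°) = 300000 × 0.6677 = 200300 km².
Ratio = 22710 / 200300 ≈ 0.113.

0.113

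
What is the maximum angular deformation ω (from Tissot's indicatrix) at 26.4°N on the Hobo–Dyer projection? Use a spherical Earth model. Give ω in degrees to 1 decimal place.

13.9°

The Hobo–Dyer projection is cylindrical equal-area with φ₀ = 37.5°. For cylindrical equal-area with standard parallel φ₀, h = cos φ / cos φ₀ and k = cos φ₀ / cos φ, so h·k = 1.
At 26.4°: h = 1.129, k = 0.8857; principal scales a = 1.129, b = 0.8857.
sin(ω/2) = (a − b)/(a + b) = 0.2433/2.015 = 0.1208, so ω = 2 arcsin(0.1208) ≈ 13.9°.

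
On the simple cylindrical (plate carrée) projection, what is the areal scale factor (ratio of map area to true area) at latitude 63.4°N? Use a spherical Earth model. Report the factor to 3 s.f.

For the equirectangular projection with φ₀ = 0 (plate carrée), h = 1 along meridians and k = sec φ along parallels.
Areal scale = h·k = 1 × sec φ; at 63.4°, h = 1.000, k = 2.233, so h·k = 2.233.

2.23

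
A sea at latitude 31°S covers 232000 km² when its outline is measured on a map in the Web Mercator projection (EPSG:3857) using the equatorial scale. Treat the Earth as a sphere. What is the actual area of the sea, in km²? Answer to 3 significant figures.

170000 km²

Mercator is conformal, so the point scale is isotropic: h = k = sec φ = 1/cos φ.
Areal scale = k² = sec²φ = 1/cos²(31°) = 1/0.8572² = 1.361.
True area = apparent / (areal scale) = 232000 / 1.361 ≈ 170000 km².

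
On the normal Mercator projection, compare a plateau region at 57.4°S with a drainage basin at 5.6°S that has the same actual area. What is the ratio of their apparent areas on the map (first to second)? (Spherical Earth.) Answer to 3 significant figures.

3.41

Mercator areal scale is sec²φ.
At 57.4°: sec²(57.4°) = 1/0.5388² = 3.445.
At 5.6°: sec²(5.6°) = 1/0.9952² = 1.010.
Ratio = 3.445/1.010 = cos²(5.6°)/cos²(57.4°) ≈ 3.41.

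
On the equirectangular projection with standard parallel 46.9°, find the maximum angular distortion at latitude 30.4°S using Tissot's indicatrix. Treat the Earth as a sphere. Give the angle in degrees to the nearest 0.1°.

In the equirectangular projection with standard parallel φ₀ = 46.9° (x = Rλ cos φ₀, y = Rφ), meridians are true-scale (h = 1) and the parallel scale is k = cos φ₀ / cos φ.
At 30.4°: h = 1.000, k = 0.7922; principal scales a = 1.000, b = 0.7922.
sin(ω/2) = (a − b)/(a + b) = 0.2078/1.792 = 0.1160, so ω = 2 arcsin(0.1160) ≈ 13.3°.

13.3°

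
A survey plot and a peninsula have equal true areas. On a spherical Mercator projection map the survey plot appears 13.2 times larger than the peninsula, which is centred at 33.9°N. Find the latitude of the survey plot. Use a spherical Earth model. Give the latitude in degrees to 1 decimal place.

76.8°

On Mercator, (apparent₁)/(apparent₂) = sec²φ₁ / sec²φ₂ when true areas are equal.
cos²φ₂ / cos²φ₁ = 13.2  ⇒  cos φ₁ = cos 33.9° / √13.2 = 0.8300/3.633 = 0.2285.
φ₁ = arccos(0.2285) ≈ 76.8°.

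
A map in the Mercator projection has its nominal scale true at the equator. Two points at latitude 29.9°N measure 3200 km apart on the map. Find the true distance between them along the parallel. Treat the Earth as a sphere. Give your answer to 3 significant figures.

2770 km

Mercator is conformal, so the point scale is isotropic: h = k = sec φ = 1/cos φ.
Along the parallel at 29.9°, map distances are exaggerated by k = sec 29.9° = 1.154.
True distance = 3200 / 1.154 = 3200 × cos 29.9° ≈ 2770 km.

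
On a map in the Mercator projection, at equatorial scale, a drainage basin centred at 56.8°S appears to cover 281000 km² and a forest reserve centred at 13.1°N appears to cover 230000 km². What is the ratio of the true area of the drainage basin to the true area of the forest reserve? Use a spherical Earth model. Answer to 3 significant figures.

Since Mercator area scale is 1/cos²φ, the true area equals the apparent area multiplied by cos²φ.
True area of drainage basin: 281000 × cos²(56.8°) = 281000 × 0.2998 = 84250 km².
True area of forest reserve: 230000 × cos²(13.1°) = 230000 × 0.9486 = 218200 km².
Ratio = 84250 / 218200 ≈ 0.386.

0.386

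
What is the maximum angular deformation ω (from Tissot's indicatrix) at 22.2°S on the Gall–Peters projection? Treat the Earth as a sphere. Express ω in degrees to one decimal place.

30.5°

The Gall–Peters projection is cylindrical equal-area with φ₀ = 45°. For cylindrical equal-area with standard parallel φ₀, h = cos φ / cos φ₀ and k = cos φ₀ / cos φ, so h·k = 1.
At 22.2°: h = 1.309, k = 0.7637; principal scales a = 1.309, b = 0.7637.
sin(ω/2) = (a − b)/(a + b) = 0.5457/2.073 = 0.2632, so ω = 2 arcsin(0.2632) ≈ 30.5°.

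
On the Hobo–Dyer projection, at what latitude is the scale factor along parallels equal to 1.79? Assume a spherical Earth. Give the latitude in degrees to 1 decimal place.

63.7°

Hobo–Dyer is a cylindrical equal-area projection with standard parallels at ±37.5°. A cylindrical equal-area projection with standard parallel φ₀ has meridian scale h = cos φ / cos φ₀ and parallel scale k = cos φ₀ / cos φ (so areas are preserved, h·k = 1).
k = cos φ₀ / cos φ = 1.79  ⇒  cos φ = cos 37.5° / 1.79 = 0.4432.
φ = arccos(0.4432) ≈ 63.7°.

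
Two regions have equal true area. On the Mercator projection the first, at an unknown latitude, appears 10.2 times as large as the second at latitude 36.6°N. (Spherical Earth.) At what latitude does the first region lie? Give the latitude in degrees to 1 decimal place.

75.4°

Mercator areal scale is sec²φ, so apparent-area ratio = sec²φ₁ / sec²φ₂ = cos²φ₂ / cos²φ₁.
cos²φ₂ / cos²φ₁ = 10.2  ⇒  cos φ₁ = cos 36.6° / √10.2 = 0.8028/3.194 = 0.2514.
φ₁ = arccos(0.2514) ≈ 75.4°.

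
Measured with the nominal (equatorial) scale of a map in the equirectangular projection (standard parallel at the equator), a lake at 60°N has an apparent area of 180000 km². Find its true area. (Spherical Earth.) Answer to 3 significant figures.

In the plate carrée (x = Rλ, y = Rφ), meridians are true-scale (h = 1) and parallels are stretched by k = sec φ.
Areal scale = h·k = 1 × sec φ; at 60°, h = 1.000, k = 2.000, so h·k = 2.000.
True area = apparent / (areal scale) = 180000 / 2.000 ≈ 90000 km².

90000 km²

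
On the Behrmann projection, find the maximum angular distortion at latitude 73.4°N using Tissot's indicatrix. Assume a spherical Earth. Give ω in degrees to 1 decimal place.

107.0°

The Behrmann projection is cylindrical equal-area with φ₀ = 30°. A cylindrical equal-area projection with standard parallel φ₀ has meridian scale h = cos φ / cos φ₀ and parallel scale k = cos φ₀ / cos φ (so areas are preserved, h·k = 1).
At 73.4°: h = 0.3299, k = 3.031; principal scales a = 3.031, b = 0.3299.
sin(ω/2) = (a − b)/(a + b) = 2.701/3.361 = 0.8037, so ω = 2 arcsin(0.8037) ≈ 107.0°.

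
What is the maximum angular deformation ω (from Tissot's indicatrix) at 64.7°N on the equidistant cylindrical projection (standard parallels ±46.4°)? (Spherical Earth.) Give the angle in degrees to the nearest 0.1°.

27.2°

With standard parallel φ₀ = 46.4°, the equirectangular projection gives x = Rλ cos φ₀, y = Rφ, so h = 1 and k = cos 46.4° / cos φ.
At 64.7°: h = 1.000, k = 1.614; principal scales a = 1.614, b = 1.000.
sin(ω/2) = (a − b)/(a + b) = 0.6137/2.614 = 0.2348, so ω = 2 arcsin(0.2348) ≈ 27.2°.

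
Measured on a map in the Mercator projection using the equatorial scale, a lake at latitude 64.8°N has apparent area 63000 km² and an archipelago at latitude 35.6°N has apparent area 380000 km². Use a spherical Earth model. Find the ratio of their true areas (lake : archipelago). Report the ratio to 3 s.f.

Since Mercator area scale is 1/cos²φ, the true area equals the apparent area multiplied by cos²φ.
True area of lake: 63000 × cos²(64.8°) = 63000 × 0.1813 = 11420 km².
True area of archipelago: 380000 × cos²(35.6°) = 380000 × 0.6611 = 251200 km².
Ratio = 11420 / 251200 ≈ 0.0455.

0.0455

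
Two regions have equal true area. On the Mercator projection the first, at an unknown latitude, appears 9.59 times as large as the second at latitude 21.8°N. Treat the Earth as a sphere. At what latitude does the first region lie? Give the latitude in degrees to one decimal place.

Mercator areal scale is sec²φ, so apparent-area ratio = sec²φ₁ / sec²φ₂ = cos²φ₂ / cos²φ₁.
cos²φ₂ / cos²φ₁ = 9.59  ⇒  cos φ₁ = cos 21.8° / √9.59 = 0.9285/3.097 = 0.2998.
φ₁ = arccos(0.2998) ≈ 72.6°.

72.6°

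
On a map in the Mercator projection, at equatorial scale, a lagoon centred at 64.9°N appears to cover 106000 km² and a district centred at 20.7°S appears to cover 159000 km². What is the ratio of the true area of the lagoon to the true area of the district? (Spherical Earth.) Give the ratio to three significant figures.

Mercator's areal exaggeration is sec²φ; hence true area = (apparent area) · cos²φ.
True area of lagoon: 106000 × cos²(64.9°) = 106000 × 0.1799 = 19070 km².
True area of district: 159000 × cos²(20.7°) = 159000 × 0.8751 = 139100 km².
Ratio = 19070 / 139100 ≈ 0.137.

0.137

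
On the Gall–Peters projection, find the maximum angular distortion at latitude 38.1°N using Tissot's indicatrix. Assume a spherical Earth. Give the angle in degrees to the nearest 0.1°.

12.2°

Gall–Peters is a cylindrical equal-area projection with standard parallels at ±45°. Cylindrical equal-area (φ₀ = 45°): h = cos φ / cos 45° along meridians, k = cos 45° / cos φ along parallels; h·k = 1.
At 38.1°: h = 1.113, k = 0.8986; principal scales a = 1.113, b = 0.8986.
sin(ω/2) = (a − b)/(a + b) = 0.2143/2.011 = 0.1066, so ω = 2 arcsin(0.1066) ≈ 12.2°.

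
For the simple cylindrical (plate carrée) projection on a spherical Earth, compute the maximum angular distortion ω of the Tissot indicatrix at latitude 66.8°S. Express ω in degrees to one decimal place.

51.5°

Plate carrée maps x = Rλ, y = Rφ. The meridian scale is h = 1 and the parallel scale is k = 1/cos φ = sec φ.
At 66.8°: h = 1.000, k = 2.538; principal scales a = 2.538, b = 1.000.
sin(ω/2) = (a − b)/(a + b) = 1.538/3.538 = 0.4348, so ω = 2 arcsin(0.4348) ≈ 51.5°.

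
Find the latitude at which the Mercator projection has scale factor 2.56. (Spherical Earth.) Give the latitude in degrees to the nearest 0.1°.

Mercator scale is k = sec φ = 1/cos φ.
1/cos φ = 2.56  ⇒  cos φ = 0.3906  ⇒  φ = arccos(0.3906) ≈ 67.0°.

67.0°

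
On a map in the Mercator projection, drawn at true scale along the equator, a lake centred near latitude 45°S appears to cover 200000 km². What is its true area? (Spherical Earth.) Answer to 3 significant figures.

For Mercator, h = k = sec φ (a conformal cylindrical projection has a single point scale, 1/cos φ).
Areal scale = k² = sec²φ = 1/cos²(45°) = 1/0.7071² = 2.000.
True area = apparent / (areal scale) = 200000 / 2.000 ≈ 100000 km².

100000 km²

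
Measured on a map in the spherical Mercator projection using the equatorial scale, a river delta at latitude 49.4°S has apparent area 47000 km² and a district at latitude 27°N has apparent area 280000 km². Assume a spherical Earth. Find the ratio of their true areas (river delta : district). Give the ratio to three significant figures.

0.0895

Mercator's areal exaggeration is sec²φ; hence true area = (apparent area) · cos²φ.
True area of river delta: 47000 × cos²(49.4°) = 47000 × 0.4235 = 19900 km².
True area of district: 280000 × cos²(27°) = 280000 × 0.7939 = 222300 km².
Ratio = 19900 / 222300 ≈ 0.0895.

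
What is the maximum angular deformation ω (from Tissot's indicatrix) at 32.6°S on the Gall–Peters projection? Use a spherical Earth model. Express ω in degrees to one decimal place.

Gall–Peters is a cylindrical equal-area projection with standard parallels at ±45°. For cylindrical equal-area with standard parallel φ₀, h = cos φ / cos φ₀ and k = cos φ₀ / cos φ, so h·k = 1.
At 32.6°: h = 1.191, k = 0.8393; principal scales a = 1.191, b = 0.8393.
sin(ω/2) = (a − b)/(a + b) = 0.3521/2.031 = 0.1734, so ω = 2 arcsin(0.1734) ≈ 20.0°.

20.0°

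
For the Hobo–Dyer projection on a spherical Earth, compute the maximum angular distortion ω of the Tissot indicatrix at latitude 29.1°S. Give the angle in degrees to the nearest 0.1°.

11.0°

The Hobo–Dyer projection is cylindrical equal-area with φ₀ = 37.5°. Cylindrical equal-area (φ₀ = 37.5°): h = cos φ / cos 37.5° along meridians, k = cos 37.5° / cos φ along parallels; h·k = 1.
At 29.1°: h = 1.101, k = 0.9080; principal scales a = 1.101, b = 0.9080.
sin(ω/2) = (a − b)/(a + b) = 0.1934/2.009 = 0.09625, so ω = 2 arcsin(0.09625) ≈ 11.0°.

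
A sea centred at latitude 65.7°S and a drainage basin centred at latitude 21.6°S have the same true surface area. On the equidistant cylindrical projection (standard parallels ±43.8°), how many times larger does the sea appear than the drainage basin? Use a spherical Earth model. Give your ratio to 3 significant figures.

2.26

The equidistant cylindrical projection with φ₀ = 43.8° has h = 1 (meridians true) and k = cos φ₀ / cos φ along parallels.
Areal scale at 65.7°: h·k = 1.000 × 1.754 = 1.754.
Areal scale at 21.6°: h·k = 1.000 × 0.7763 = 0.7763.
Ratio = 1.754/0.7763 ≈ 2.26.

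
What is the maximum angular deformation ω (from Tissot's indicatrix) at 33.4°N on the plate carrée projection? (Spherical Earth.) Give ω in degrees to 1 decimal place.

Plate carrée maps x = Rλ, y = Rφ. The meridian scale is h = 1 and the parallel scale is k = 1/cos φ = sec φ.
At 33.4°: h = 1.000, k = 1.198; principal scales a = 1.198, b = 1.000.
sin(ω/2) = (a − b)/(a + b) = 0.1978/2.198 = 0.09001, so ω = 2 arcsin(0.09001) ≈ 10.3°.

10.3°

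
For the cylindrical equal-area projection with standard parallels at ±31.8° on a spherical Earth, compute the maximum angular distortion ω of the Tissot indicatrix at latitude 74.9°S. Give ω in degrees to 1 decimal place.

111.8°

A cylindrical equal-area projection with standard parallel φ₀ has meridian scale h = cos φ / cos φ₀ and parallel scale k = cos φ₀ / cos φ (so areas are preserved, h·k = 1).
At 74.9°: h = 0.3065, k = 3.262; principal scales a = 3.262, b = 0.3065.
sin(ω/2) = (a − b)/(a + b) = 2.956/3.569 = 0.8282, so ω = 2 arcsin(0.8282) ≈ 111.8°.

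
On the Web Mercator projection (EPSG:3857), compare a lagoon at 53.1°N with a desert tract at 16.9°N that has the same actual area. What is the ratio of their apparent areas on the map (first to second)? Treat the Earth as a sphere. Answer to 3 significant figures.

2.54

Mercator is conformal with k = sec φ, so areal scale = k² = sec²φ.
At 53.1°: sec²(53.1°) = 1/0.6004² = 2.774.
At 16.9°: sec²(16.9°) = 1/0.9568² = 1.092.
Ratio = 2.774/1.092 = cos²(16.9°)/cos²(53.1°) ≈ 2.54.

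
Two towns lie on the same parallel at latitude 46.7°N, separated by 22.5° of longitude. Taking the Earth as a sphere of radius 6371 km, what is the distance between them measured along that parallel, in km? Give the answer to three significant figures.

1720 km

Arc length along a parallel = R cos φ · Δλ (with Δλ in radians).
= 6371 × cos 46.7° × (22.5° × π/180) = 6371 × 0.6858 × 0.3927 ≈ 1720 km.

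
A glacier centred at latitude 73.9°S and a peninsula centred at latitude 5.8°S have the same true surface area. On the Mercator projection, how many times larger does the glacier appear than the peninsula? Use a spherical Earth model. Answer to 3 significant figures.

Mercator areal scale is sec²φ.
At 73.9°: sec²(73.9°) = 1/0.2773² = 13.00.
At 5.8°: sec²(5.8°) = 1/0.9949² = 1.010.
Ratio = 13.00/1.010 = cos²(5.8°)/cos²(73.9°) ≈ 12.9.

12.9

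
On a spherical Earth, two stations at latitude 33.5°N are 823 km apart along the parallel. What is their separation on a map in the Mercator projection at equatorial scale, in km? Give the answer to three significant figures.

Mercator is conformal, so the point scale is isotropic: h = k = sec φ = 1/cos φ.
Along the parallel, k = sec 33.5° = 1/0.8339 = 1.199.
Map distance = 823 × 1.199 ≈ 987 km.

987 km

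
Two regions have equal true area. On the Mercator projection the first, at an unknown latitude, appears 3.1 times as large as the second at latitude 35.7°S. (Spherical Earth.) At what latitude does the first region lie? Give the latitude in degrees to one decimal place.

62.5°

On Mercator, (apparent₁)/(apparent₂) = sec²φ₁ / sec²φ₂ when true areas are equal.
cos²φ₂ / cos²φ₁ = 3.1  ⇒  cos φ₁ = cos 35.7° / √3.1 = 0.8121/1.761 = 0.4612.
φ₁ = arccos(0.4612) ≈ 62.5°.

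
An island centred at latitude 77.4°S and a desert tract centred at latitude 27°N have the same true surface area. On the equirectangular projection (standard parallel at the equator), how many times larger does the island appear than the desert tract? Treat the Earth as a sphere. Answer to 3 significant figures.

4.08

For the equirectangular projection with φ₀ = 0 (plate carrée), h = 1 along meridians and k = sec φ along parallels.
Areal scale at 77.4°: h·k = 1.000 × 4.584 = 4.584.
Areal scale at 27°: h·k = 1.000 × 1.122 = 1.122.
Ratio = 4.584/1.122 ≈ 4.08.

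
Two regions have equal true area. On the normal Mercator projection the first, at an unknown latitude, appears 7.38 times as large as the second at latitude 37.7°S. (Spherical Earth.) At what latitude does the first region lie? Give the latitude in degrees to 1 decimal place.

73.1°

For equal true areas on Mercator, apparent areas scale as sec²φ, so the ratio is cos²φ₂ / cos²φ₁.
cos²φ₂ / cos²φ₁ = 7.38  ⇒  cos φ₁ = cos 37.7° / √7.38 = 0.7912/2.717 = 0.2913.
φ₁ = arccos(0.2913) ≈ 73.1°.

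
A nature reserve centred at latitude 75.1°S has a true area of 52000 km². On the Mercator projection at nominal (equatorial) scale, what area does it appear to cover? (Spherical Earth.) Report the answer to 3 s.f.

Mercator is conformal, so the point scale is isotropic: h = k = sec φ = 1/cos φ.
Areal scale = k² = sec²φ = 1/cos²(75.1°) = 1/0.2571² = 15.12.
Apparent area = 52000 × 15.12 ≈ 786000 km².

786000 km²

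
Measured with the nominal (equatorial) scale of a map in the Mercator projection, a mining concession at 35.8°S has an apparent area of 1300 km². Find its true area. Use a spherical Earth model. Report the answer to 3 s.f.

The Mercator projection is conformal; its linear scale factor is the same in every direction and equals sec φ = 1/cos φ.
Areal scale = k² = sec²φ = 1/cos²(35.8°) = 1/0.8111² = 1.520.
True area = apparent / (areal scale) = 1300 / 1.520 ≈ 855 km².

855 km²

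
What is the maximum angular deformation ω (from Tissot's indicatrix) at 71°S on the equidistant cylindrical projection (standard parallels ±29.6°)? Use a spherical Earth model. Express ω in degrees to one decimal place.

54.1°

The equidistant cylindrical projection with φ₀ = 29.6° has h = 1 (meridians true) and k = cos φ₀ / cos φ along parallels.
At 71°: h = 1.000, k = 2.671; principal scales a = 2.671, b = 1.000.
sin(ω/2) = (a − b)/(a + b) = 1.671/3.671 = 0.4551, so ω = 2 arcsin(0.4551) ≈ 54.1°.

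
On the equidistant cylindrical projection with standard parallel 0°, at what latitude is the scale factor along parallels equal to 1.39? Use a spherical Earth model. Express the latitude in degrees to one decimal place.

44.0°

Plate carrée: h = 1, k = sec φ along parallels.
sec φ = 1.39  ⇒  cos φ = 0.7194  ⇒  φ ≈ 44.0°.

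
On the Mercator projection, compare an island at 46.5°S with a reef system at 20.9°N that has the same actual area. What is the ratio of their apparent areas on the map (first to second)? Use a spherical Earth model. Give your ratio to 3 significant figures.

Mercator is conformal with k = sec φ, so areal scale = k² = sec²φ.
At 46.5°: sec²(46.5°) = 1/0.6884² = 2.110.
At 20.9°: sec²(20.9°) = 1/0.9342² = 1.146.
Ratio = 2.110/1.146 = cos²(20.9°)/cos²(46.5°) ≈ 1.84.

1.84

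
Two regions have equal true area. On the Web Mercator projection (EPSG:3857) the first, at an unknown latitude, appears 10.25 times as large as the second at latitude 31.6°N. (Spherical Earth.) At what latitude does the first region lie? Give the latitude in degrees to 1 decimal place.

74.6°

On Mercator, (apparent₁)/(apparent₂) = sec²φ₁ / sec²φ₂ when true areas are equal.
cos²φ₂ / cos²φ₁ = 10.25  ⇒  cos φ₁ = cos 31.6° / √10.25 = 0.8517/3.202 = 0.2660.
φ₁ = arccos(0.2660) ≈ 74.6°.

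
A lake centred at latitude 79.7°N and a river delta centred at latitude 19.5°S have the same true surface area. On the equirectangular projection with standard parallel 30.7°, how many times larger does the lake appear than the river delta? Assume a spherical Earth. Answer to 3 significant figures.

5.27

The equidistant cylindrical projection with φ₀ = 30.7° has h = 1 (meridians true) and k = cos φ₀ / cos φ along parallels.
Areal scale at 79.7°: h·k = 1.000 × 4.809 = 4.809.
Areal scale at 19.5°: h·k = 1.000 × 0.9122 = 0.9122.
Ratio = 4.809/0.9122 ≈ 5.27.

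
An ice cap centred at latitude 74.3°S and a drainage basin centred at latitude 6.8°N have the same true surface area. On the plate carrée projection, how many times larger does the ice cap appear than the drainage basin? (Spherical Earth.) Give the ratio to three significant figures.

3.67

For the equirectangular projection with φ₀ = 0 (plate carrée), h = 1 along meridians and k = sec φ along parallels.
Areal scale at 74.3°: h·k = 1.000 × 3.695 = 3.695.
Areal scale at 6.8°: h·k = 1.000 × 1.007 = 1.007.
Ratio = 3.695/1.007 ≈ 3.67.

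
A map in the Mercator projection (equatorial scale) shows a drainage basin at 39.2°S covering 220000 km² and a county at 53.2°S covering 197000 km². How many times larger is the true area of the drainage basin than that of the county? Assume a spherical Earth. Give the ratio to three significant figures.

1.87

Mercator's areal exaggeration is sec²φ; hence true area = (apparent area) · cos²φ.
True area of drainage basin: 220000 × cos²(39.2°) = 220000 × 0.6005 = 132100 km².
True area of county: 197000 × cos²(53.2°) = 197000 × 0.3588 = 70690 km².
Ratio = 132100 / 70690 ≈ 1.87.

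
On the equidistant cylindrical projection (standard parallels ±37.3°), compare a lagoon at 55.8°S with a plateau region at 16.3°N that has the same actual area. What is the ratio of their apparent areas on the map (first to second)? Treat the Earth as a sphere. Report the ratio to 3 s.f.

The equidistant cylindrical projection with φ₀ = 37.3° has h = 1 (meridians true) and k = cos φ₀ / cos φ along parallels.
Areal scale at 55.8°: h·k = 1.000 × 1.415 = 1.415.
Areal scale at 16.3°: h·k = 1.000 × 0.8288 = 0.8288.
Ratio = 1.415/0.8288 ≈ 1.71.

1.71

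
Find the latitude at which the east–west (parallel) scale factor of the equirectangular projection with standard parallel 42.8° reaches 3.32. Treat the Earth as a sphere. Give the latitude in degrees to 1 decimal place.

77.2°

The equidistant cylindrical projection with φ₀ = 42.8° has h = 1 (meridians true) and k = cos φ₀ / cos φ along parallels.
k = cos φ₀ / cos φ = 3.32  ⇒  cos φ = cos 42.8° / 3.32 = 0.2210.
φ = arccos(0.2210) ≈ 77.2°.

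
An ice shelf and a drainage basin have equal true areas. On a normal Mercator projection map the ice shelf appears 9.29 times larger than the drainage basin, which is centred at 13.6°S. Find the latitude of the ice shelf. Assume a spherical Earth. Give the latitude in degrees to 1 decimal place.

Mercator areal scale is sec²φ, so apparent-area ratio = sec²φ₁ / sec²φ₂ = cos²φ₂ / cos²φ₁.
cos²φ₂ / cos²φ₁ = 9.29  ⇒  cos φ₁ = cos 13.6° / √9.29 = 0.9720/3.048 = 0.3189.
φ₁ = arccos(0.3189) ≈ 71.4°.

71.4°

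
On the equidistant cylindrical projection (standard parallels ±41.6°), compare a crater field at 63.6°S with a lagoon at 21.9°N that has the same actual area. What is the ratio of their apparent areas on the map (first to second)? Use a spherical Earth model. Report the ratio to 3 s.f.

With standard parallel φ₀ = 41.6°, the equirectangular projection gives x = Rλ cos φ₀, y = Rφ, so h = 1 and k = cos 41.6° / cos φ.
Areal scale at 63.6°: h·k = 1.000 × 1.682 = 1.682.
Areal scale at 21.9°: h·k = 1.000 × 0.8060 = 0.8060.
Ratio = 1.682/0.8060 ≈ 2.09.

2.09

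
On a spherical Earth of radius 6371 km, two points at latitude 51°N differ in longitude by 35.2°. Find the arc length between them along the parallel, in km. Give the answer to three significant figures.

2460 km

Arc length along a parallel = R cos φ · Δλ (with Δλ in radians).
= 6371 × cos 51° × (35.2° × π/180) = 6371 × 0.6293 × 0.6144 ≈ 2460 km.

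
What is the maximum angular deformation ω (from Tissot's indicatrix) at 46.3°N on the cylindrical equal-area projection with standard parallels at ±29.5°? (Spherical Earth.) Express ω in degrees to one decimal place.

A cylindrical equal-area projection with standard parallel φ₀ has meridian scale h = cos φ / cos φ₀ and parallel scale k = cos φ₀ / cos φ (so areas are preserved, h·k = 1).
At 46.3°: h = 0.7938, k = 1.260; principal scales a = 1.260, b = 0.7938.
sin(ω/2) = (a − b)/(a + b) = 0.4660/2.054 = 0.2269, so ω = 2 arcsin(0.2269) ≈ 26.2°.

26.2°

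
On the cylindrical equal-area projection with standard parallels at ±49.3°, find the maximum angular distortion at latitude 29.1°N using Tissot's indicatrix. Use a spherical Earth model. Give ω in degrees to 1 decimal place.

For cylindrical equal-area with standard parallel φ₀, h = cos φ / cos φ₀ and k = cos φ₀ / cos φ, so h·k = 1.
At 29.1°: h = 1.340, k = 0.7463; principal scales a = 1.340, b = 0.7463.
sin(ω/2) = (a − b)/(a + b) = 0.5936/2.086 = 0.2845, so ω = 2 arcsin(0.2845) ≈ 33.1°.

33.1°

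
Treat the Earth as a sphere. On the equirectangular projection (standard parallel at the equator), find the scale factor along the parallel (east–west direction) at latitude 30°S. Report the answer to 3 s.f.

1.15

Plate carrée maps x = Rλ, y = Rφ. The meridian scale is h = 1 and the parallel scale is k = 1/cos φ = sec φ.
k = 1/cos 30° = 1/0.8660 = 1.155.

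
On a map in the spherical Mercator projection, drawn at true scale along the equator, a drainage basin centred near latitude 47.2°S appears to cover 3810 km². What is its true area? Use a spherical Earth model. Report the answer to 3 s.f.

Mercator is conformal, so the point scale is isotropic: h = k = sec φ = 1/cos φ.
Areal scale = k² = sec²φ = 1/cos²(47.2°) = 1/0.6794² = 2.166.
True area = apparent / (areal scale) = 3810 / 2.166 ≈ 1760 km².

1760 km²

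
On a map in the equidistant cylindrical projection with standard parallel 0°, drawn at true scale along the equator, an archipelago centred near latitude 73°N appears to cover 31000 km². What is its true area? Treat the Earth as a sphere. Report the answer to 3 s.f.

For the equirectangular projection with φ₀ = 0 (plate carrée), h = 1 along meridians and k = sec φ along parallels.
Areal scale = h·k = 1 × sec φ; at 73°, h = 1.000, k = 3.420, so h·k = 3.420.
True area = apparent / (areal scale) = 31000 / 3.420 ≈ 9060 km².

9060 km²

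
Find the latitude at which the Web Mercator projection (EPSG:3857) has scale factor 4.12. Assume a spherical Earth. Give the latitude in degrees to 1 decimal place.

76.0°

Mercator scale is k = sec φ = 1/cos φ.
1/cos φ = 4.12  ⇒  cos φ = 0.2427  ⇒  φ = arccos(0.2427) ≈ 76.0°.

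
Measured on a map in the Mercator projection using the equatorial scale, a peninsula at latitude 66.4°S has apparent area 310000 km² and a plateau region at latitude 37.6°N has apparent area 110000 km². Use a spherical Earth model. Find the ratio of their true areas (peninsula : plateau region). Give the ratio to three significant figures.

Since Mercator area scale is 1/cos²φ, the true area equals the apparent area multiplied by cos²φ.
True area of peninsula: 310000 × cos²(66.4°) = 310000 × 0.1603 = 49690 km².
True area of plateau region: 110000 × cos²(37.6°) = 110000 × 0.6277 = 69050 km².
Ratio = 49690 / 69050 ≈ 0.720.

0.720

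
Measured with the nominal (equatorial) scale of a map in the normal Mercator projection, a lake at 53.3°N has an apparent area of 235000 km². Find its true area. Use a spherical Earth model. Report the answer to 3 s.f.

83900 km²

The Mercator projection is conformal; its linear scale factor is the same in every direction and equals sec φ = 1/cos φ.
Areal scale = k² = sec²φ = 1/cos²(53.3°) = 1/0.5976² = 2.800.
True area = apparent / (areal scale) = 235000 / 2.800 ≈ 83900 km².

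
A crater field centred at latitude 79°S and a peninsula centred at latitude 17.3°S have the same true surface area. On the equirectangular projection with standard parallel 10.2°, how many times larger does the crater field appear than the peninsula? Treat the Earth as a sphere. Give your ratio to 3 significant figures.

In the equirectangular projection with standard parallel φ₀ = 10.2° (x = Rλ cos φ₀, y = Rφ), meridians are true-scale (h = 1) and the parallel scale is k = cos φ₀ / cos φ.
Areal scale at 79°: h·k = 1.000 × 5.158 = 5.158.
Areal scale at 17.3°: h·k = 1.000 × 1.031 = 1.031.
Ratio = 5.158/1.031 ≈ 5.00.

5.00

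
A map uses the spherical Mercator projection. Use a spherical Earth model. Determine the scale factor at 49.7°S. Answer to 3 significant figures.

1.55

Mercator is conformal, so the point scale is isotropic: h = k = sec φ = 1/cos φ.
k = 1/cos 49.7° = 1/0.6468 = 1.546.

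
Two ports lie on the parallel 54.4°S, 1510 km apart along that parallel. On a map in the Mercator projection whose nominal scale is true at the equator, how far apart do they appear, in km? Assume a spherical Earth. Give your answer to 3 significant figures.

Mercator is conformal, so the point scale is isotropic: h = k = sec φ = 1/cos φ.
Along the parallel, k = sec 54.4° = 1/0.5821 = 1.718.
Map distance = 1510 × 1.718 ≈ 2590 km.

2590 km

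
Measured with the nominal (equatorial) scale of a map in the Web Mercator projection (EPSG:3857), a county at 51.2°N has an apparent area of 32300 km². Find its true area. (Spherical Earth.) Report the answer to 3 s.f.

For Mercator, h = k = sec φ (a conformal cylindrical projection has a single point scale, 1/cos φ).
Areal scale = k² = sec²φ = 1/cos²(51.2°) = 1/0.6266² = 2.547.
True area = apparent / (areal scale) = 32300 / 2.547 ≈ 12700 km².

12700 km²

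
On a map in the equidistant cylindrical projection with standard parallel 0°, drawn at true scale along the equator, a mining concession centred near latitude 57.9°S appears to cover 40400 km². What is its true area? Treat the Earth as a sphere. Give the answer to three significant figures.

Plate carrée maps x = Rλ, y = Rφ. The meridian scale is h = 1 and the parallel scale is k = 1/cos φ = sec φ.
Areal scale = h·k = 1 × sec φ; at 57.9°, h = 1.000, k = 1.882, so h·k = 1.882.
True area = apparent / (areal scale) = 40400 / 1.882 ≈ 21500 km².

21500 km²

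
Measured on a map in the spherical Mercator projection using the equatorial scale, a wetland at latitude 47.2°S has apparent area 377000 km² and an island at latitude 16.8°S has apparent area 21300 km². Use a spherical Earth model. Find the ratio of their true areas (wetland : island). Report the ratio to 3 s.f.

8.92

Since Mercator area scale is 1/cos²φ, the true area equals the apparent area multiplied by cos²φ.
True area of wetland: 377000 × cos²(47.2°) = 377000 × 0.4616 = 174000 km².
True area of island: 21300 × cos²(16.8°) = 21300 × 0.9165 = 19520 km².
Ratio = 174000 / 19520 ≈ 8.92.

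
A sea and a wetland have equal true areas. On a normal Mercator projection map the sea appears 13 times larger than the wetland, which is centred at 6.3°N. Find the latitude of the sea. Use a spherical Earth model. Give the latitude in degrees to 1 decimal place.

On Mercator, (apparent₁)/(apparent₂) = sec²φ₁ / sec²φ₂ when true areas are equal.
cos²φ₂ / cos²φ₁ = 13  ⇒  cos φ₁ = cos 6.3° / √13 = 0.9940/3.606 = 0.2757.
φ₁ = arccos(0.2757) ≈ 74.0°.

74.0°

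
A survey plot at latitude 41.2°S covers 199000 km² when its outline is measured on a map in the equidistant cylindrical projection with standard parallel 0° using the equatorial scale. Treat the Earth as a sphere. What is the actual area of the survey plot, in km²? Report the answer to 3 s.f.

For the equirectangular projection with φ₀ = 0 (plate carrée), h = 1 along meridians and k = sec φ along parallels.
Areal scale = h·k = 1 × sec φ; at 41.2°, h = 1.000, k = 1.329, so h·k = 1.329.
True area = apparent / (areal scale) = 199000 / 1.329 ≈ 150000 km².

150000 km²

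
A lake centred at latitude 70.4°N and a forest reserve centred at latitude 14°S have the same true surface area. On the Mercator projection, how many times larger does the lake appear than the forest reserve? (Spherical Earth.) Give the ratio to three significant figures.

8.37

Mercator areal scale is sec²φ.
At 70.4°: sec²(70.4°) = 1/0.3355² = 8.887.
At 14°: sec²(14°) = 1/0.9703² = 1.062.
Ratio = 8.887/1.062 = cos²(14°)/cos²(70.4°) ≈ 8.37.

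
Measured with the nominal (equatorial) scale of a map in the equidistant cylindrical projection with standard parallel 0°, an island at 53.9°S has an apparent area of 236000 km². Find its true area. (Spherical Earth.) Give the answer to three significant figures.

In the plate carrée (x = Rλ, y = Rφ), meridians are true-scale (h = 1) and parallels are stretched by k = sec φ.
Areal scale = h·k = 1 × sec φ; at 53.9°, h = 1.000, k = 1.697, so h·k = 1.697.
True area = apparent / (areal scale) = 236000 / 1.697 ≈ 139000 km².

139000 km²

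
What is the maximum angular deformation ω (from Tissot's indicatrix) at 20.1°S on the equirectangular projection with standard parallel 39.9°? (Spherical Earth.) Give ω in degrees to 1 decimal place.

In the equirectangular projection with standard parallel φ₀ = 39.9° (x = Rλ cos φ₀, y = Rφ), meridians are true-scale (h = 1) and the parallel scale is k = cos φ₀ / cos φ.
At 20.1°: h = 1.000, k = 0.8169; principal scales a = 1.000, b = 0.8169.
sin(ω/2) = (a − b)/(a + b) = 0.1831/1.817 = 0.1008, so ω = 2 arcsin(0.1008) ≈ 11.6°.

11.6°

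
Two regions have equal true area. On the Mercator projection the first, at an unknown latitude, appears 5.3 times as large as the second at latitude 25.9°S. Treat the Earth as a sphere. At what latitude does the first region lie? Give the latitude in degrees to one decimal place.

67.0°

For equal true areas on Mercator, apparent areas scale as sec²φ, so the ratio is cos²φ₂ / cos²φ₁.
cos²φ₂ / cos²φ₁ = 5.3  ⇒  cos φ₁ = cos 25.9° / √5.3 = 0.8996/2.302 = 0.3907.
φ₁ = arccos(0.3907) ≈ 67.0°.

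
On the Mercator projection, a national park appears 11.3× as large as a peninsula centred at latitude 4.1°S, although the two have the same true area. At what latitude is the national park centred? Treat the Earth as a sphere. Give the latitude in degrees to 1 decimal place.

On Mercator, (apparent₁)/(apparent₂) = sec²φ₁ / sec²φ₂ when true areas are equal.
cos²φ₂ / cos²φ₁ = 11.3  ⇒  cos φ₁ = cos 4.1° / √11.3 = 0.9974/3.362 = 0.2967.
φ₁ = arccos(0.2967) ≈ 72.7°.

72.7°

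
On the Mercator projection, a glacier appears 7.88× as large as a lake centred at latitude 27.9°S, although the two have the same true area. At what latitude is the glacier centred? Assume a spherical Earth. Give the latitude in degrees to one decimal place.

Mercator areal scale is sec²φ, so apparent-area ratio = sec²φ₁ / sec²φ₂ = cos²φ₂ / cos²φ₁.
cos²φ₂ / cos²φ₁ = 7.88  ⇒  cos φ₁ = cos 27.9° / √7.88 = 0.8838/2.807 = 0.3148.
φ₁ = arccos(0.3148) ≈ 71.6°.

71.6°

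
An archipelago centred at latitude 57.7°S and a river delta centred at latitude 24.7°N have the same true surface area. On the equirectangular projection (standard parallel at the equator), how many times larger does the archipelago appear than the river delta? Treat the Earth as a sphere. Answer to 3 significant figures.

For the equirectangular projection with φ₀ = 0 (plate carrée), h = 1 along meridians and k = sec φ along parallels.
Areal scale at 57.7°: h·k = 1.000 × 1.871 = 1.871.
Areal scale at 24.7°: h·k = 1.000 × 1.101 = 1.101.
Ratio = 1.871/1.101 ≈ 1.70.

1.70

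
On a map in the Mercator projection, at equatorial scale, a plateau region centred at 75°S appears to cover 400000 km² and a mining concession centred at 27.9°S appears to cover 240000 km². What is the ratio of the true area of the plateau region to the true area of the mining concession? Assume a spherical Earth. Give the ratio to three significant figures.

0.143

Since Mercator area scale is 1/cos²φ, the true area equals the apparent area multiplied by cos²φ.
True area of plateau region: 400000 × cos²(75°) = 400000 × 0.06699 = 26790 km².
True area of mining concession: 240000 × cos²(27.9°) = 240000 × 0.7810 = 187500 km².
Ratio = 26790 / 187500 ≈ 0.143.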